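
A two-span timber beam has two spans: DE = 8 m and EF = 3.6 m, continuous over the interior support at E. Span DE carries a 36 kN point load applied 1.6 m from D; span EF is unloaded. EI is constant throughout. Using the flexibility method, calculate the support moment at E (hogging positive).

M_E = 19.07 kN·m

Release continuity at E by inserting a hinge; the redundant is the internal moment M_E. The primary structure is two simply-supported spans DE and EF.
Discontinuity in slope at E on the released structure — sum the simple-span end rotations:
  span DE: point load 36 at a = 1.6: Pab(L + a)/(6LEI) = 73.73/EI
  relative rotation θ_0 = (73.73 + 0)/EI = 73.73/EI
A unit hogging moment at E produces rotation L₁/(3EI) + L₂/(3EI) = 3.867/EI.
Slope continuity at E: θ_0 = M_E·3.867/EI, so M_E = 73.73/3.867 = 19.07 kN·m (hogging).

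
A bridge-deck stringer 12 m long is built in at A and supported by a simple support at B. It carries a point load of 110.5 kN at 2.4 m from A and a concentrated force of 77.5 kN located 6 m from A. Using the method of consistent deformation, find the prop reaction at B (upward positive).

R_B = 30.41 kN

Release the roller at B. Primary structure: cantilever fixed at A.
Deflection at B on the released cantilever, summing each load's contribution:
  point load 110.5 at a = 2.4: Pa²(3L − a)/(6EI) = 3564/EI
  point load 77.5 at a = 6: Pa²(3L − a)/(6EI) = 13950/EI
  δ_0 = 17514/EI
Tip deflection under a unit load at B: L³/(3EI) = 576/EI.
The prop prevents deflection at B: R_B = δ_0/δ_{BB} = 17514/576 = 30.41 kN.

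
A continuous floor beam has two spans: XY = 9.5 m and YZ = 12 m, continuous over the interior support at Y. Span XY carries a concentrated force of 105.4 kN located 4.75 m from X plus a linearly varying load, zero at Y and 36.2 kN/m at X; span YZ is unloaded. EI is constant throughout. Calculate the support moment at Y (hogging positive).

Insert a hinge at Y; M_Y is the redundant, and each span becomes simply supported.
Discontinuity in slope at Y on the released structure — sum the simple-span end rotations:
  span XY: point load 105.4 at a = 4.75: Pab(L + a)/(6LEI) = 594.5/EI
  span XY: triangular load, peak 36.2: 7w₀L³/(360EI) = 603.5/EI
  relative rotation θ_0 = (1198 + 0)/EI = 1198/EI
A unit hogging moment at Y produces rotation L₁/(3EI) + L₂/(3EI) = 7.167/EI.
Compatibility: M_Y·(L₁+L₂)/(3EI) = θ_0, giving M_Y = 167.2 kN·m (hogging).

M_Y = 167.2 kN·m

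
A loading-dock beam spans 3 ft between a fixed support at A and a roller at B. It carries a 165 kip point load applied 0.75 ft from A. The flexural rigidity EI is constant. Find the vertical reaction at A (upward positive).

R_A = 150.8 kip

Release the roller at B. Primary structure: cantilever fixed at A.
Deflection at B on the released cantilever, summing each load's contribution:
  point load 165 at a = 0.75: Pa²(3L − a)/(6EI) = 127.6/EI
Flexibility coefficient — unit upward force at B: δ_{BB} = L³/(3EI) = 9/EI.
Compatibility at B: δ_0 − R_B·δ_{BB} = 0, so R_B = 127.6/9 = 14.18 kip.
Vertical equilibrium: R_A = ΣP − R_B = 165 − 14.18 = 150.8 kip.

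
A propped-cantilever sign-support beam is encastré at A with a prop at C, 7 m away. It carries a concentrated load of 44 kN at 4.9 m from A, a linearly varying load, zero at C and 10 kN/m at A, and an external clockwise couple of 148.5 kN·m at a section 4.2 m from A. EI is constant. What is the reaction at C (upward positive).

Release the roller at C. Primary structure: cantilever fixed at A.
Deflection at C on the released cantilever, summing each load's contribution:
  point load 44 at a = 4.9: Pa²(3L − a)/(6EI) = 2835/EI
  triangular load, peak 10 at the fixed end: w₀L⁴/(30EI) = 800.3/EI
  clockwise couple 148.5 at a = 4.2: M₀a(2L − a)/(2EI) = 3056/EI
  δ_0 = 6691/EI
Flexibility coefficient — unit upward force at C: δ_{CC} = L³/(3EI) = 114.3/EI.
Compatibility at C: δ_0 − R_C·δ_{CC} = 0, so R_C = 6691/114.3 = 58.52 kN.

R_C = 58.52 kN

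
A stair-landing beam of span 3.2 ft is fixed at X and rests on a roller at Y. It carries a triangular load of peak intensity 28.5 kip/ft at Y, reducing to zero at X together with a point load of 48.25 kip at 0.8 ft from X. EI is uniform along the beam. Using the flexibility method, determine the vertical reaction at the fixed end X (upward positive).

Remove the prop at Y; the released (primary) structure is a cantilever built in at X.
Free-end deflection of the primary structure under the applied loading (downward +):
  triangular load, peak 28.5 at the free end: 11w₀L⁴/(120EI) = 273.9/EI
  point load 48.25 at a = 0.8: Pa²(3L − a)/(6EI) = 45.29/EI
  δ_0 = 319.2/EI
Tip deflection under a unit load at Y: L³/(3EI) = 10.92/EI.
Compatibility at Y: δ_0 − R_Y·δ_{YY} = 0, so R_Y = 319.2/10.92 = 29.23 kip.
Vertical equilibrium: R_X = ΣP − R_Y = 93.85 − 29.23 = 64.62 kip.

R_X = 64.62 kip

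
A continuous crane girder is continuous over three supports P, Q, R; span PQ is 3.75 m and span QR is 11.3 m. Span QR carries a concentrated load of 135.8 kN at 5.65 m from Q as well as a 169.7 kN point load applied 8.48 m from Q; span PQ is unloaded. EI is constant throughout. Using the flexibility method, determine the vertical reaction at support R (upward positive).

R_R = 161.2 kN

Insert a hinge at Q; M_Q is the redundant, and each span becomes simply supported.
Rotations at Q on the released spans (each span's end-slope, ×1/EI):
  span QR: point load 135.8 at a = 5.65: Pab(L + b)/(6LEI) = 1084/EI
  span QR: point load 169.7 at a = 8.48: Pab(L + b)/(6LEI) = 845.1/EI
  relative rotation θ_0 = (0 + 1929)/EI = 1929/EI
A unit hogging moment at Q produces rotation L₁/(3EI) + L₂/(3EI) = 5.017/EI.
Compatibility: M_Q·(L₁+L₂)/(3EI) = θ_0, giving M_Q = 384.5 kN·m (hogging).
Span QR, ΣM about R: R_Q^{QR}·11.3 = 1246 + 384.5, so R_Q^{QR} = 144.3 kN and R_R = 305.5 − 144.3 = 161.2 kN.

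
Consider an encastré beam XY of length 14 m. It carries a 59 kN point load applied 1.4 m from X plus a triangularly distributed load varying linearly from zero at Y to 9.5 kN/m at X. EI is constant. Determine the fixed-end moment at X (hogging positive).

M_X = 160 kN·m

Take the two fixed-end moments M_X, M_Y as redundants; the released structure is the simple span XY.
On the primary (simply-supported) span, the end slopes from the loading are:
  at X: point load 59 at a = 1.4: Pab(L + b)/(6LEI) = 329.6/EI
  at Y: point load 59 at a = 1.4: Pab(L + a)/(6LEI) = 190.8/EI
  at X: triangular load, peak 9.5: w₀L³/(45EI) = 579.3/EI
  at Y: triangular load, peak 9.5: 7w₀L³/(360EI) = 506.9/EI
  θ_X0 = 908.9/EI,  θ_Y0 = 697.7/EI
Flexibility coefficients: a unit moment at one end gives L/(3EI) there and L/(6EI) at the far end, so f₁₁ = f₂₂ = 4.667/EI and f₁₂ = f₂₁ = 2.333/EI.
Compatibility — zero rotation at each built-in end:
  4.667 M_X + 2.333 M_Y = 908.9
  2.333 M_X + 4.667 M_Y = 697.7
Solving the pair gives M_X = 160 kN·m and M_Y = 69.5 kN·m (hogging).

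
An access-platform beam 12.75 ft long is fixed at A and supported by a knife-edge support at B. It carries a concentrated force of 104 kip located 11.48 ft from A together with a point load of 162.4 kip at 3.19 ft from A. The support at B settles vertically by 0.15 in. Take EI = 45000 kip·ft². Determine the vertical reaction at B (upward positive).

Take the reaction at B as the redundant and release it; the primary structure is a cantilever fixed at A.
Free-end deflection of the primary structure under the applied loading (downward +):
  point load 104 at a = 11.48: Pa²(3L − a)/(6EI) = 61153/EI
  point load 162.4 at a = 3.19: Pa²(3L − a)/(6EI) = 9657/EI
  δ_0 = 70809/EI
Tip deflection under a unit load at B: L³/(3EI) = 690.9/EI.
With EI = 45000 kip·ft²: δ_0 = 1.5735 ft and δ_{BB} = 0.015353 ft/kip.
Compatibility — the beam at B must follow the support down by 0.0125 ft: δ_0 − R_B·δ_{BB} = 0.0125, so R_B = (1.5735 − 0.0125)/0.015353 = 101.7 kip.

R_B = 101.7 kip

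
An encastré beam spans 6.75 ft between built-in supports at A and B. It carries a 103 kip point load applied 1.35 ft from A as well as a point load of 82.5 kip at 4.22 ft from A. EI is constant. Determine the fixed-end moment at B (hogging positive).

Release both end moments; the primary structure is a simply-supported span AB with redundants M_A and M_B.
Simple-span end rotations at A and B under the given loads:
  at A: point load 103 at a = 1.35: Pab(L + b)/(6LEI) = 225.3/EI
  at B: point load 103 at a = 1.35: Pab(L + a)/(6LEI) = 150.2/EI
  at A: point load 82.5 at a = 4.22: Pab(L + b)/(6LEI) = 201.8/EI
  at B: point load 82.5 at a = 4.22: Pab(L + a)/(6LEI) = 238.6/EI
  θ_A0 = 427.1/EI,  θ_B0 = 388.8/EI
Flexibility coefficients: a unit moment at one end gives L/(3EI) there and L/(6EI) at the far end, so f₁₁ = f₂₂ = 2.25/EI and f₁₂ = f₂₁ = 1.125/EI.
Compatibility — zero rotation at each built-in end:
  2.25 M_A + 1.125 M_B = 427.1
  1.125 M_A + 2.25 M_B = 388.8
Solving the pair gives M_A = 137.9 kip·ft and M_B = 103.8 kip·ft (hogging).

M_B = 103.8 kip·ft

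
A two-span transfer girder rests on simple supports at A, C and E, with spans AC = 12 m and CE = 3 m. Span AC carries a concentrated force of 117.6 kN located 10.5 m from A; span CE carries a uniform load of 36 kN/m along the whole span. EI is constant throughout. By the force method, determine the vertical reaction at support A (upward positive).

Release continuity at C by inserting a hinge; the redundant is the internal moment M_C. The primary structure is two simply-supported spans AC and CE.
Rotations at C on the released spans (each span's end-slope, ×1/EI):
  span AC: point load 117.6 at a = 10.5: Pab(L + a)/(6LEI) = 578.8/EI
  span CE: UDL 36: wL³/(24EI) = 40.5/EI
  relative rotation θ_0 = (578.8 + 40.5)/EI = 619.3/EI
A unit hogging moment at C produces rotation L₁/(3EI) + L₂/(3EI) = 5/EI.
Compatibility: M_C·(L₁+L₂)/(3EI) = θ_0, giving M_C = 123.9 kN·m (hogging).
Span AC, ΣM about A with M_C applied at C: R_C^{AC}·12 = 1235 + 123.9, so R_C^{AC} = 113.2 kN and R_A = 117.6 − 113.2 = 4.378 kN.

R_A = 4.378 kN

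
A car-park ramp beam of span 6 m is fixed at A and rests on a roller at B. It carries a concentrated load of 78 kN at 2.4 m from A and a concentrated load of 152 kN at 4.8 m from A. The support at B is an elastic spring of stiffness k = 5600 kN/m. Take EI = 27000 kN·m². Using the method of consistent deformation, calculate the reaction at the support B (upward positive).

R_B = 115.5 kN

Remove the prop at B; the released (primary) structure is a cantilever built in at A.
Free-end deflection of the primary structure under the applied loading (downward +):
  point load 78 at a = 2.4: Pa²(3L − a)/(6EI) = 1168/EI
  point load 152 at a = 4.8: Pa²(3L − a)/(6EI) = 7705/EI
  δ_0 = 8873/EI
Tip deflection under a unit load at B: L³/(3EI) = 72/EI.
With EI = 27000 kN·m²: δ_0 = 0.32862 m and δ_{BB} = 0.002667 m/kN.
Compatibility — the spring shortens by R_B/k under the reaction it provides: δ_0 − R_B·δ_{BB} = R_B/k. With 1/k = 0.000179 m/kN, R_B = δ_0 / (δ_{BB} + 1/k) = 0.32862 / (0.002667 + 0.000179) = 115.5 kN.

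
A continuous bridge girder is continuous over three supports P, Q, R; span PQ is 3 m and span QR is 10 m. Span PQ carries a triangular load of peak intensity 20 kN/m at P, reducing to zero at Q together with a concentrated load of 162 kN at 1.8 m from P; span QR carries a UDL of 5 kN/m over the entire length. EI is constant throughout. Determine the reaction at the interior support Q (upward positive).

R_Q = 163.4 kN

Release continuity at Q by inserting a hinge; the redundant is the internal moment M_Q. The primary structure is two simply-supported spans PQ and QR.
Discontinuity in slope at Q on the released structure — sum the simple-span end rotations:
  span PQ: triangular load, peak 20: 7w₀L³/(360EI) = 10.5/EI
  span PQ: point load 162 at a = 1.8: Pab(L + a)/(6LEI) = 93.31/EI
  span QR: UDL 5: wL³/(24EI) = 208.3/EI
  relative rotation θ_0 = (103.8 + 208.3)/EI = 312.1/EI
A unit hogging moment at Q produces rotation L₁/(3EI) + L₂/(3EI) = 4.333/EI.
Compatibility: M_Q·(L₁+L₂)/(3EI) = θ_0, giving M_Q = 72.03 kN·m (hogging).
Span PQ, ΣM about P with M_Q applied at Q: R_Q^{PQ}·3 = 321.6 + 72.03, so R_Q^{PQ} = 131.2 kN and R_P = 192 − 131.2 = 60.79 kN.
Span QR, ΣM about R: R_Q^{QR}·10 = 250 + 72.03, so R_Q^{QR} = 32.2 kN and R_R = 50 − 32.2 = 17.8 kN.
R_Q = 131.2 + 32.2 = 163.4 kN.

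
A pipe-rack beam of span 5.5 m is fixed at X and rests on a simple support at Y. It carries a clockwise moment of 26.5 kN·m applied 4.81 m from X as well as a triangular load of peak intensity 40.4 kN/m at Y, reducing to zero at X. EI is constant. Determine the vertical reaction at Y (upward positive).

Remove the prop at Y; the released (primary) structure is a cantilever built in at X.
Deflection at Y on the released cantilever, summing each load's contribution:
  clockwise couple 26.5 at a = 4.81: M₀a(2L − a)/(2EI) = 394.5/EI
  triangular load, peak 40.4 at the free end: 11w₀L⁴/(120EI) = 3389/EI
  δ_0 = 3783/EI
Flexibility coefficient — unit upward force at Y: δ_{YY} = L³/(3EI) = 55.46/EI.
The prop prevents deflection at Y: R_Y = δ_0/δ_{YY} = 3783/55.46 = 68.22 kN.

R_Y = 68.22 kN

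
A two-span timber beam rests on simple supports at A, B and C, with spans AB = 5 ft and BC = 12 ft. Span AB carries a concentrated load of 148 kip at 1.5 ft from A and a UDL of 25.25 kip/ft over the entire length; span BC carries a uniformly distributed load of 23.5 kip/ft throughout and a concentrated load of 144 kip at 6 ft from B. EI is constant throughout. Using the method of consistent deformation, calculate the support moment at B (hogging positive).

Take M_B as the redundant. Released structure: two simple spans AB and BC with a hinge at B.
Rotations at B on the released spans (each span's end-slope, ×1/EI):
  span AB: point load 148 at a = 1.5: Pab(L + a)/(6LEI) = 168.3/EI
  span AB: UDL 25.25: wL³/(24EI) = 131.5/EI
  span BC: UDL 23.5: wL³/(24EI) = 1692/EI
  span BC: point load 144 at a = 6: Pab(L + b)/(6LEI) = 1296/EI
  relative rotation θ_0 = (299.9 + 2988)/EI = 3288/EI
A unit hogging moment at B produces rotation L₁/(3EI) + L₂/(3EI) = 5.667/EI.
Slope continuity at B: θ_0 = M_B·5.667/EI, so M_B = 3288/5.667 = 580.2 kip·ft (hogging).

M_B = 580.2 kip·ft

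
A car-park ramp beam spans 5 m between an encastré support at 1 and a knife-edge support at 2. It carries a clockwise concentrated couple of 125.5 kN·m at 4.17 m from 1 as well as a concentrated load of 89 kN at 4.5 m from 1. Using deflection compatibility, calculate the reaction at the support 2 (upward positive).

R_2 = 112.3 kN

Choose R_2 as the redundant. The primary structure is the cantilever fixed at 1.
Deflection at 2 on the released cantilever, summing each load's contribution:
  clockwise couple 125.5 at a = 4.17: M₀a(2L − a)/(2EI) = 1526/EI
  point load 89 at a = 4.5: Pa²(3L − a)/(6EI) = 3154/EI
  δ_0 = 4679/EI
Tip deflection under a unit load at 2: L³/(3EI) = 41.67/EI.
Compatibility at 2: δ_0 − R_2·δ_{22} = 0, so R_2 = 4679/41.67 = 112.3 kN.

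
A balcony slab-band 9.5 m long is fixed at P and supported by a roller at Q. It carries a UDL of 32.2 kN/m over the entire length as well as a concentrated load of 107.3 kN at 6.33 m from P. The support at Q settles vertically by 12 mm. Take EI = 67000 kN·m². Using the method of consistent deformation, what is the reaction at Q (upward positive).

Remove the prop at Q; the released (primary) structure is a cantilever built in at P.
Downward deflection at the released point Q due to the loads:
  UDL 32.2: wL⁴/(8EI) = 32784/EI
  point load 107.3 at a = 6.33: Pa²(3L − a)/(6EI) = 15886/EI
  δ_0 = 48670/EI
Tip deflection under a unit load at Q: L³/(3EI) = 285.8/EI.
With EI = 67000 kN·m²: δ_0 = 0.72642 m and δ_{QQ} = 0.004266 m/kN.
Compatibility — the beam at Q must follow the support down by 0.012 m: δ_0 − R_Q·δ_{QQ} = 0.012, so R_Q = (0.72642 − 0.012)/0.004266 = 167.5 kN.

R_Q = 167.5 kN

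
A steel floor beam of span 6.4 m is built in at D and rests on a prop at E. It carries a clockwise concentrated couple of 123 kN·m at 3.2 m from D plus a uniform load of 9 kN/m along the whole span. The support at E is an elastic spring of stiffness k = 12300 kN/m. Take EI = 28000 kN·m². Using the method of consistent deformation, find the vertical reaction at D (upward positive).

Release the roller at E. Primary structure: cantilever fixed at D.
Free-end deflection of the primary structure under the applied loading (downward +):
  clockwise couple 123 at a = 3.2: M₀a(2L − a)/(2EI) = 1889/EI
  UDL 9: wL⁴/(8EI) = 1887/EI
  δ_0 = 3777/EI
Flexibility coefficient — unit upward force at E: δ_{EE} = L³/(3EI) = 87.38/EI.
With EI = 28000 kN·m²: δ_0 = 0.13488 m and δ_{EE} = 0.003121 m/kN.
Compatibility — the spring shortens by R_E/k under the reaction it provides: δ_0 − R_E·δ_{EE} = R_E/k. With 1/k = 0.000081 m/kN, R_E = δ_0 / (δ_{EE} + 1/k) = 0.13488 / (0.003121 + 0.000081) = 42.12 kN.
Vertical equilibrium: R_D = ΣP − R_E = 57.6 − 42.12 = 15.48 kN.

R_D = 15.48 kN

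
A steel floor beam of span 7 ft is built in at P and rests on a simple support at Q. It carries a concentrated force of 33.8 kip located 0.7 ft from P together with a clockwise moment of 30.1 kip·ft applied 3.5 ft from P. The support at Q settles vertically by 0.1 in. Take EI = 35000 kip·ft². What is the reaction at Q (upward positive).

Remove the prop at Q; the released (primary) structure is a cantilever built in at P.
Deflection at Q on the released cantilever, summing each load's contribution:
  point load 33.8 at a = 0.7: Pa²(3L − a)/(6EI) = 56.03/EI
  clockwise couple 30.1 at a = 3.5: M₀a(2L − a)/(2EI) = 553.1/EI
  δ_0 = 609.1/EI
Flexibility coefficient — unit upward force at Q: δ_{QQ} = L³/(3EI) = 114.3/EI.
With EI = 35000 kip·ft²: δ_0 = 0.017403 ft and δ_{QQ} = 0.003267 ft/kip.
Compatibility — the beam at Q must follow the support down by 0.008333 ft: δ_0 − R_Q·δ_{QQ} = 0.008333, so R_Q = (0.017403 − 0.008333)/0.003267 = 2.777 kip.

R_Q = 2.777 kip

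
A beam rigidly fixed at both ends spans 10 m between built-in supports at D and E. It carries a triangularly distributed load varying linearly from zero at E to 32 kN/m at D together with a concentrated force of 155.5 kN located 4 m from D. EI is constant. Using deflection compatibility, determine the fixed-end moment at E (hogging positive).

Take the two fixed-end moments M_D, M_E as redundants; the released structure is the simple span DE.
On the primary (simply-supported) span, the end slopes from the loading are:
  at D: triangular load, peak 32: w₀L³/(45EI) = 711.1/EI
  at E: triangular load, peak 32: 7w₀L³/(360EI) = 622.2/EI
  at D: point load 155.5 at a = 4: Pab(L + b)/(6LEI) = 995.2/EI
  at E: point load 155.5 at a = 4: Pab(L + a)/(6LEI) = 870.8/EI
  θ_D0 = 1706/EI,  θ_E0 = 1493/EI
Flexibility coefficients: a unit moment at one end gives L/(3EI) there and L/(6EI) at the far end, so f₁₁ = f₂₂ = 3.333/EI and f₁₂ = f₂₁ = 1.667/EI.
Compatibility — zero rotation at each built-in end:
  3.333 M_D + 1.667 M_E = 1706
  1.667 M_D + 3.333 M_E = 1493
Solving the pair gives M_D = 383.9 kN·m and M_E = 255.9 kN·m (hogging).

M_E = 255.9 kN·m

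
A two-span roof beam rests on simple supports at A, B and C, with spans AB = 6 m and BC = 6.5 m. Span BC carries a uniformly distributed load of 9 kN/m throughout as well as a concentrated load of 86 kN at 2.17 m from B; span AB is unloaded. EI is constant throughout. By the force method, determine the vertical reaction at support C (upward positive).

Release continuity at B by inserting a hinge; the redundant is the internal moment M_B. The primary structure is two simply-supported spans AB and BC.
End slopes at the hinge B, treating each span as simply supported:
  span BC: UDL 9: wL³/(24EI) = 103/EI
  span BC: point load 86 at a = 2.17: Pab(L + b)/(6LEI) = 224.4/EI
  relative rotation θ_0 = (0 + 327.4)/EI = 327.4/EI
A unit hogging moment at B produces rotation L₁/(3EI) + L₂/(3EI) = 4.167/EI.
Compatibility: M_B·(L₁+L₂)/(3EI) = θ_0, giving M_B = 78.57 kN·m (hogging).
Span BC, ΣM about C: R_B^{BC}·6.5 = 562.5 + 78.57, so R_B^{BC} = 98.63 kN and R_C = 144.5 − 98.63 = 45.87 kN.

R_C = 45.87 kN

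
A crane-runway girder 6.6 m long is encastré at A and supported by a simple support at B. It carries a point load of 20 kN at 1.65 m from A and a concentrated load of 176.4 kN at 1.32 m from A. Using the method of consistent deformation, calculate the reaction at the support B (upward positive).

R_B = 11.6 kN

Release the roller at B. Primary structure: cantilever fixed at A.
Primary-structure tip deflection at B by superposition:
  point load 20 at a = 1.65: Pa²(3L − a)/(6EI) = 164.7/EI
  point load 176.4 at a = 1.32: Pa²(3L − a)/(6EI) = 946.7/EI
  δ_0 = 1111/EI
Tip deflection under a unit load at B: L³/(3EI) = 95.83/EI.
The prop prevents deflection at B: R_B = δ_0/δ_{BB} = 1111/95.83 = 11.6 kN.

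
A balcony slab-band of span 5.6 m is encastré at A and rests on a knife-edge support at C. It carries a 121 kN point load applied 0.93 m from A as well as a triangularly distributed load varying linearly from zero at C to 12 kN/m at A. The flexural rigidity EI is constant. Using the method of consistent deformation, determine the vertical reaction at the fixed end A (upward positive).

R_A = 143.2 kN

Take the reaction at C as the redundant and release it; the primary structure is a cantilever fixed at A.
Downward deflection at the released point C due to the loads:
  point load 121 at a = 0.93: Pa²(3L − a)/(6EI) = 276.8/EI
  triangular load, peak 12 at the fixed end: w₀L⁴/(30EI) = 393.4/EI
  δ_0 = 670.2/EI
Tip deflection under a unit load at C: L³/(3EI) = 58.54/EI.
Compatibility at C: δ_0 − R_C·δ_{CC} = 0, so R_C = 670.2/58.54 = 11.45 kN.
Vertical equilibrium: R_A = ΣP − R_C = 154.6 − 11.45 = 143.2 kN.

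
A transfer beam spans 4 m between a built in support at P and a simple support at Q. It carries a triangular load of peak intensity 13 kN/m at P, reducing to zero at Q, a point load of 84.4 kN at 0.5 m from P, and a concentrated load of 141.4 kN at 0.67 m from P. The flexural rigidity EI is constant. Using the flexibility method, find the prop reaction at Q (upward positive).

Take the reaction at Q as the redundant and release it; the primary structure is a cantilever fixed at P.
Primary-structure tip deflection at Q by superposition:
  triangular load, peak 13 at the fixed end: w₀L⁴/(30EI) = 110.9/EI
  point load 84.4 at a = 0.5: Pa²(3L − a)/(6EI) = 40.44/EI
  point load 141.4 at a = 0.67: Pa²(3L − a)/(6EI) = 119.9/EI
  δ_0 = 271.2/EI
Tip deflection under a unit load at Q: L³/(3EI) = 21.33/EI.
Compatibility at Q: δ_0 − R_Q·δ_{QQ} = 0, so R_Q = 271.2/21.33 = 12.71 kN.

R_Q = 12.71 kN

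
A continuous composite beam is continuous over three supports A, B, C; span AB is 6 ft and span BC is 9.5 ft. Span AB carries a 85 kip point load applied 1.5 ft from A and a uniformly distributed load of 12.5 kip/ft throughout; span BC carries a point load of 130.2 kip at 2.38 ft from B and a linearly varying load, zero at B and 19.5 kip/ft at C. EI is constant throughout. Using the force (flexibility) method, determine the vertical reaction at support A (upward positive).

R_A = 62.53 kip

Insert a hinge at B; M_B is the redundant, and each span becomes simply supported.
End slopes at the hinge B, treating each span as simply supported:
  span AB: point load 85 at a = 1.5: Pab(L + a)/(6LEI) = 119.5/EI
  span AB: UDL 12.5: wL³/(24EI) = 112.5/EI
  span BC: point load 130.2 at a = 2.38: Pab(L + b)/(6LEI) = 643.3/EI
  span BC: triangular load, peak 19.5: 7w₀L³/(360EI) = 325.1/EI
  relative rotation θ_0 = (232 + 968.4)/EI = 1200/EI
A unit hogging moment at B produces rotation L₁/(3EI) + L₂/(3EI) = 5.167/EI.
Slope continuity at B: θ_0 = M_B·5.167/EI, so M_B = 1200/5.167 = 232.3 kip·ft (hogging).
Span AB, ΣM about A with M_B applied at B: R_B^{AB}·6 = 352.5 + 232.3, so R_B^{AB} = 97.47 kip and R_A = 160 − 97.47 = 62.53 kip.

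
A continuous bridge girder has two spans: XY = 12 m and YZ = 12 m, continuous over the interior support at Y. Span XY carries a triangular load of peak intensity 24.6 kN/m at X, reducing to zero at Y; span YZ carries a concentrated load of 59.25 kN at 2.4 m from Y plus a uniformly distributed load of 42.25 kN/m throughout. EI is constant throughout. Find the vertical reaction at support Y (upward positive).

Take M_Y as the redundant. Released structure: two simple spans XY and YZ with a hinge at Y.
Discontinuity in slope at Y on the released structure — sum the simple-span end rotations:
  span XY: triangular load, peak 24.6: 7w₀L³/(360EI) = 826.6/EI
  span YZ: point load 59.25 at a = 2.4: Pab(L + b)/(6LEI) = 409.5/EI
  span YZ: UDL 42.25: wL³/(24EI) = 3042/EI
  relative rotation θ_0 = (826.6 + 3452)/EI = 4278/EI
A unit hogging moment at Y produces rotation L₁/(3EI) + L₂/(3EI) = 8/EI.
Slope continuity at Y: θ_0 = M_Y·8/EI, so M_Y = 4278/8 = 534.8 kN·m (hogging).
Span XY, ΣM about X with M_Y applied at Y: R_Y^{XY}·12 = 590.4 + 534.8, so R_Y^{XY} = 93.76 kN and R_X = 147.6 − 93.76 = 53.84 kN.
Span YZ, ΣM about Z: R_Y^{YZ}·12 = 3611 + 534.8, so R_Y^{YZ} = 345.5 kN and R_Z = 566.2 − 345.5 = 220.8 kN.
R_Y = 93.76 + 345.5 = 439.2 kN.

R_Y = 439.2 kN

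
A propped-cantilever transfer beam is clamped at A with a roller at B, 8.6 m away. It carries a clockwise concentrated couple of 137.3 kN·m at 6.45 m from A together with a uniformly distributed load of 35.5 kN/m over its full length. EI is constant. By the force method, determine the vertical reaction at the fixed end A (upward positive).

R_A = 168.4 kN

Take the reaction at B as the redundant and release it; the primary structure is a cantilever fixed at A.
Deflection at B on the released cantilever, summing each load's contribution:
  clockwise couple 137.3 at a = 6.45: M₀a(2L − a)/(2EI) = 4760/EI
  UDL 35.5: wL⁴/(8EI) = 24273/EI
  δ_0 = 29034/EI
Tip deflection under a unit load at B: L³/(3EI) = 212/EI.
Compatibility at B: δ_0 − R_B·δ_{BB} = 0, so R_B = 29034/212 = 136.9 kN.
Vertical equilibrium: R_A = ΣP − R_B = 305.3 − 136.9 = 168.4 kN.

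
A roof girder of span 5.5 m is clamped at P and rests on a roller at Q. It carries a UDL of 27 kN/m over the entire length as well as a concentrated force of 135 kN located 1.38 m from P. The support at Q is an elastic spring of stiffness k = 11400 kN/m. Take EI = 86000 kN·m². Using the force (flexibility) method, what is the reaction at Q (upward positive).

Choose R_Q as the redundant. The primary structure is the cantilever fixed at P.
Free-end deflection of the primary structure under the applied loading (downward +):
  UDL 27: wL⁴/(8EI) = 3088/EI
  point load 135 at a = 1.38: Pa²(3L − a)/(6EI) = 647.9/EI
  δ_0 = 3736/EI
Flexibility coefficient — unit upward force at Q: δ_{QQ} = L³/(3EI) = 55.46/EI.
With EI = 86000 kN·m²: δ_0 = 0.043444 m and δ_{QQ} = 0.000645 m/kN.
Compatibility — the spring shortens by R_Q/k under the reaction it provides: δ_0 − R_Q·δ_{QQ} = R_Q/k. With 1/k = 0.000088 m/kN, R_Q = δ_0 / (δ_{QQ} + 1/k) = 0.043444 / (0.000645 + 0.000088) = 59.3 kN.

R_Q = 59.3 kN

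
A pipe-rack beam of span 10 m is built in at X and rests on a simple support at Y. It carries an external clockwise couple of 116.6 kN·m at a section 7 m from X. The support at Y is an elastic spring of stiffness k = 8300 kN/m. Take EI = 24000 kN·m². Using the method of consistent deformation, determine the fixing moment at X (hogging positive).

M_X = -41.19 kN·m

Remove the prop at Y; the released (primary) structure is a cantilever built in at X.
Deflection at Y on the released cantilever, summing each load's contribution:
  clockwise couple 116.6 at a = 7: M₀a(2L − a)/(2EI) = 5305/EI
Tip deflection under a unit load at Y: L³/(3EI) = 333.3/EI.
With EI = 24000 kN·m²: δ_0 = 0.22105 m and δ_{YY} = 0.013889 m/kN.
Compatibility — the spring shortens by R_Y/k under the reaction it provides: δ_0 − R_Y·δ_{YY} = R_Y/k. With 1/k = 0.00012 m/kN, R_Y = δ_0 / (δ_{YY} + 1/k) = 0.22105 / (0.013889 + 0.00012) = 15.78 kN.
Moment equilibrium about X: M_X = Σ(load moments about X) − R_Y·L = 116.6 − 15.78×10 = -41.19 kN·m.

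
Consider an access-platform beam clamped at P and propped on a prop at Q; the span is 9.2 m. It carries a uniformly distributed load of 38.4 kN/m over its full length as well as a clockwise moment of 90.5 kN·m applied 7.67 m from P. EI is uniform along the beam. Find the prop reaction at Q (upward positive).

Remove the prop at Q; the released (primary) structure is a cantilever built in at P.
Downward deflection at the released point Q due to the loads:
  UDL 38.4: wL⁴/(8EI) = 34387/EI
  clockwise couple 90.5 at a = 7.67: M₀a(2L − a)/(2EI) = 3724/EI
  δ_0 = 38111/EI
Flexibility coefficient — unit upward force at Q: δ_{QQ} = L³/(3EI) = 259.6/EI.
The prop prevents deflection at Q: R_Q = δ_0/δ_{QQ} = 38111/259.6 = 146.8 kN.

R_Q = 146.8 kN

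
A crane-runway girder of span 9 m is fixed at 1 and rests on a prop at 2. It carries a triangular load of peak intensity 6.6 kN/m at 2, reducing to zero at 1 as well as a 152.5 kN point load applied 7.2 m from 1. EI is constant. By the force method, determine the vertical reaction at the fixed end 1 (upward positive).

Release the roller at 2. Primary structure: cantilever fixed at 1.
Free-end deflection of the primary structure under the applied loading (downward +):
  triangular load, peak 6.6 at the free end: 11w₀L⁴/(120EI) = 3969/EI
  point load 152.5 at a = 7.2: Pa²(3L − a)/(6EI) = 26088/EI
  δ_0 = 30058/EI
Flexibility coefficient — unit upward force at 2: δ_{22} = L³/(3EI) = 243/EI.
The prop prevents deflection at 2: R_2 = δ_0/δ_{22} = 30058/243 = 123.7 kN.
Vertical equilibrium: R_1 = ΣP − R_2 = 182.2 − 123.7 = 58.51 kN.

R_1 = 58.51 kN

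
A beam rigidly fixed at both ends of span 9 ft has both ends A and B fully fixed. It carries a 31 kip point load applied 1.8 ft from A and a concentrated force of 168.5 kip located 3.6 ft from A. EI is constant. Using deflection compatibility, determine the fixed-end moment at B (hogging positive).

Take the two fixed-end moments M_A, M_B as redundants; the released structure is the simple span AB.
Simple-span end rotations at A and B under the given loads:
  at A: point load 31 at a = 1.8: Pab(L + b)/(6LEI) = 120.5/EI
  at B: point load 31 at a = 1.8: Pab(L + a)/(6LEI) = 80.35/EI
  at A: point load 168.5 at a = 3.6: Pab(L + b)/(6LEI) = 873.5/EI
  at B: point load 168.5 at a = 3.6: Pab(L + a)/(6LEI) = 764.3/EI
  θ_A0 = 994/EI,  θ_B0 = 844.7/EI
Flexibility coefficients: a unit moment at one end gives L/(3EI) there and L/(6EI) at the far end, so f₁₁ = f₂₂ = 3/EI and f₁₂ = f₂₁ = 1.5/EI.
Compatibility — zero rotation at each built-in end:
  3 M_A + 1.5 M_B = 994
  1.5 M_A + 3 M_B = 844.7
Solving the pair gives M_A = 254.1 kip·ft and M_B = 154.5 kip·ft (hogging).

M_B = 154.5 kip·ft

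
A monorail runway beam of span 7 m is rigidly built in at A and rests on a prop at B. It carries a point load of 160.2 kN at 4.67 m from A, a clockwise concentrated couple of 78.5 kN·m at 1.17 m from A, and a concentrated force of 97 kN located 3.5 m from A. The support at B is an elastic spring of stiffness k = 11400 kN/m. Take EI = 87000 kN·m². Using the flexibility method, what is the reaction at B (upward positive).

Choose R_B as the redundant. The primary structure is the cantilever fixed at A.
Deflection at B on the released cantilever, summing each load's contribution:
  point load 160.2 at a = 4.67: Pa²(3L − a)/(6EI) = 9509/EI
  clockwise couple 78.5 at a = 1.17: M₀a(2L − a)/(2EI) = 589.2/EI
  point load 97 at a = 3.5: Pa²(3L − a)/(6EI) = 3466/EI
  δ_0 = 13564/EI
Flexibility coefficient — unit upward force at B: δ_{BB} = L³/(3EI) = 114.3/EI.
With EI = 87000 kN·m²: δ_0 = 0.15591 m and δ_{BB} = 0.001314 m/kN.
Compatibility — the spring shortens by R_B/k under the reaction it provides: δ_0 − R_B·δ_{BB} = R_B/k. With 1/k = 0.000088 m/kN, R_B = δ_0 / (δ_{BB} + 1/k) = 0.15591 / (0.001314 + 0.000088) = 111.2 kN.

R_B = 111.2 kN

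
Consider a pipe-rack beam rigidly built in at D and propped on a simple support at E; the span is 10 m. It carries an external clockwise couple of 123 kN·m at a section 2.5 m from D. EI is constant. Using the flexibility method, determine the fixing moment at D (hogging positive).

M_D = 42.28 kN·m

Take the reaction at E as the redundant and release it; the primary structure is a cantilever fixed at D.
Downward deflection at the released point E due to the loads:
  clockwise couple 123 at a = 2.5: M₀a(2L − a)/(2EI) = 2691/EI
Flexibility coefficient — unit upward force at E: δ_{EE} = L³/(3EI) = 333.3/EI.
Compatibility at E: δ_0 − R_E·δ_{EE} = 0, so R_E = 2691/333.3 = 8.072 kN.
Moment equilibrium about D: M_D = Σ(load moments about D) − R_E·L = 123 − 8.072×10 = 42.28 kN·m.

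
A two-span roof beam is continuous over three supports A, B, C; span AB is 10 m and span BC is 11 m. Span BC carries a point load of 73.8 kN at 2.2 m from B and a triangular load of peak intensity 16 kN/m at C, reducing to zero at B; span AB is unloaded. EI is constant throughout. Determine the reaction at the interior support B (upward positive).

R_B = 111.4 kN

Release continuity at B by inserting a hinge; the redundant is the internal moment M_B. The primary structure is two simply-supported spans AB and BC.
Discontinuity in slope at B on the released structure — sum the simple-span end rotations:
  span BC: point load 73.8 at a = 2.2: Pab(L + b)/(6LEI) = 428.6/EI
  span BC: triangular load, peak 16: 7w₀L³/(360EI) = 414.1/EI
  relative rotation θ_0 = (0 + 842.7)/EI = 842.7/EI
A unit hogging moment at B produces rotation L₁/(3EI) + L₂/(3EI) = 7/EI.
Slope continuity at B: θ_0 = M_B·7/EI, so M_B = 842.7/7 = 120.4 kN·m (hogging).
Span AB, ΣM about A with M_B applied at B: R_B^{AB}·10 = 0 + 120.4, so R_B^{AB} = 12.04 kN and R_A = 0 − 12.04 = -12.04 kN.
Span BC, ΣM about C: R_B^{BC}·11 = 972.1 + 120.4, so R_B^{BC} = 99.32 kN and R_C = 161.8 − 99.32 = 62.48 kN.
R_B = 12.04 + 99.32 = 111.4 kN.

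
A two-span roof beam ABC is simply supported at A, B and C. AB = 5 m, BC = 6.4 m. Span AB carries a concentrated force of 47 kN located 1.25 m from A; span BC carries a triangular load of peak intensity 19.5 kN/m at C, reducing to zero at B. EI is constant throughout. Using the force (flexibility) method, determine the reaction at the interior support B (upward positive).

R_B = 46.17 kN

Insert a hinge at B; M_B is the redundant, and each span becomes simply supported.
Rotations at B on the released spans (each span's end-slope, ×1/EI):
  span AB: point load 47 at a = 1.25: Pab(L + a)/(6LEI) = 45.9/EI
  span BC: triangular load, peak 19.5: 7w₀L³/(360EI) = 99.4/EI
  relative rotation θ_0 = (45.9 + 99.4)/EI = 145.3/EI
A unit hogging moment at B produces rotation L₁/(3EI) + L₂/(3EI) = 3.8/EI.
Compatibility: M_B·(L₁+L₂)/(3EI) = θ_0, giving M_B = 38.24 kN·m (hogging).
Span AB, ΣM about A with M_B applied at B: R_B^{AB}·5 = 58.75 + 38.24, so R_B^{AB} = 19.4 kN and R_A = 47 − 19.4 = 27.6 kN.
Span BC, ΣM about C: R_B^{BC}·6.4 = 133.1 + 38.24, so R_B^{BC} = 26.77 kN and R_C = 62.4 − 26.77 = 35.63 kN.
R_B = 19.4 + 26.77 = 46.17 kN.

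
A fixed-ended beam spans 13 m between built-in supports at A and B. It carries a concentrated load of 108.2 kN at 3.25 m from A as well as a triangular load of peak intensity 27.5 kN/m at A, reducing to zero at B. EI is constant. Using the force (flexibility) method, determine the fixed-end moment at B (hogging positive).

Take the two fixed-end moments M_A, M_B as redundants; the released structure is the simple span AB.
Simple-span end rotations at A and B under the given loads:
  at A: point load 108.2 at a = 3.25: Pab(L + b)/(6LEI) = 1000/EI
  at B: point load 108.2 at a = 3.25: Pab(L + a)/(6LEI) = 714.3/EI
  at A: triangular load, peak 27.5: w₀L³/(45EI) = 1343/EI
  at B: triangular load, peak 27.5: 7w₀L³/(360EI) = 1175/EI
  θ_A0 = 2343/EI,  θ_B0 = 1889/EI
Flexibility coefficients: a unit moment at one end gives L/(3EI) there and L/(6EI) at the far end, so f₁₁ = f₂₂ = 4.333/EI and f₁₂ = f₂₁ = 2.167/EI.
Compatibility — zero rotation at each built-in end:
  4.333 M_A + 2.167 M_B = 2343
  2.167 M_A + 4.333 M_B = 1889
Solving the pair gives M_A = 430.2 kN·m and M_B = 220.9 kN·m (hogging).

M_B = 220.9 kN·m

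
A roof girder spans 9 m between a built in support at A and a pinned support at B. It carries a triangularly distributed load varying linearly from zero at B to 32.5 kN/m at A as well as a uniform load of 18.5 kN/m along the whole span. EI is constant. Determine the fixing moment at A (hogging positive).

M_A = 362.8 kN·m

Take the reaction at B as the redundant and release it; the primary structure is a cantilever fixed at A.
Primary-structure tip deflection at B by superposition:
  triangular load, peak 32.5 at the fixed end: w₀L⁴/(30EI) = 7108/EI
  UDL 18.5: wL⁴/(8EI) = 15172/EI
  δ_0 = 22280/EI
Flexibility coefficient — unit upward force at B: δ_{BB} = L³/(3EI) = 243/EI.
Compatibility at B: δ_0 − R_B·δ_{BB} = 0, so R_B = 22280/243 = 91.69 kN.
Moment equilibrium about A: M_A = Σ(load moments about A) − R_B·L = 1188 − 91.69×9 = 362.8 kN·m.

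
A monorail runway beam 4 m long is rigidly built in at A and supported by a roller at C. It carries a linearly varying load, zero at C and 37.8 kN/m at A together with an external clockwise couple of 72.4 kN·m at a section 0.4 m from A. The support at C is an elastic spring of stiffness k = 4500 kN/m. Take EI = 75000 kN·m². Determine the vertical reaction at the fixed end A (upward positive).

Choose R_C as the redundant. The primary structure is the cantilever fixed at A.
Downward deflection at the released point C due to the loads:
  triangular load, peak 37.8 at the fixed end: w₀L⁴/(30EI) = 322.6/EI
  clockwise couple 72.4 at a = 0.4: M₀a(2L − a)/(2EI) = 110/EI
  δ_0 = 432.6/EI
Tip deflection under a unit load at C: L³/(3EI) = 21.33/EI.
With EI = 75000 kN·m²: δ_0 = 0.005768 m and δ_{CC} = 0.000284 m/kN.
Compatibility — the spring shortens by R_C/k under the reaction it provides: δ_0 − R_C·δ_{CC} = R_C/k. With 1/k = 0.000222 m/kN, R_C = δ_0 / (δ_{CC} + 1/k) = 0.005768 / (0.000284 + 0.000222) = 11.38 kN.
Vertical equilibrium: R_A = ΣP − R_C = 75.6 − 11.38 = 64.22 kN.

R_A = 64.22 kN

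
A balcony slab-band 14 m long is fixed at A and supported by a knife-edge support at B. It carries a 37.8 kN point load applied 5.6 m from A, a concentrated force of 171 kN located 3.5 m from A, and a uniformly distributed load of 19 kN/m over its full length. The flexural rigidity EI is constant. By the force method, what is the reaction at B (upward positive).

Choose R_B as the redundant. The primary structure is the cantilever fixed at A.
Free-end deflection of the primary structure under the applied loading (downward +):
  point load 37.8 at a = 5.6: Pa²(3L − a)/(6EI) = 7191/EI
  point load 171 at a = 3.5: Pa²(3L − a)/(6EI) = 13441/EI
  UDL 19: wL⁴/(8EI) = 91238/EI
  δ_0 = 111871/EI
Flexibility coefficient — unit upward force at B: δ_{BB} = L³/(3EI) = 914.7/EI.
The prop prevents deflection at B: R_B = δ_0/δ_{BB} = 111871/914.7 = 122.3 kN.

R_B = 122.3 kN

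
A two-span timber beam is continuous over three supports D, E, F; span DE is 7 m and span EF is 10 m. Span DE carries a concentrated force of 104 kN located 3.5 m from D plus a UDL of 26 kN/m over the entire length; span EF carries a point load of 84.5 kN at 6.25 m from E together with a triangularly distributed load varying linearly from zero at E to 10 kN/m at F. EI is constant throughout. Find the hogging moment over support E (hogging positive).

Take M_E as the redundant. Released structure: two simple spans DE and EF with a hinge at E.
Rotations at E on the released spans (each span's end-slope, ×1/EI):
  span DE: point load 104 at a = 3.5: Pab(L + a)/(6LEI) = 318.5/EI
  span DE: UDL 26: wL³/(24EI) = 371.6/EI
  span EF: point load 84.5 at a = 6.25: Pab(L + b)/(6LEI) = 453.9/EI
  span EF: triangular load, peak 10: 7w₀L³/(360EI) = 194.4/EI
  relative rotation θ_0 = (690.1 + 648.3)/EI = 1338/EI
A unit hogging moment at E produces rotation L₁/(3EI) + L₂/(3EI) = 5.667/EI.
Slope continuity at E: θ_0 = M_E·5.667/EI, so M_E = 1338/5.667 = 236.2 kN·m (hogging).

M_E = 236.2 kN·m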